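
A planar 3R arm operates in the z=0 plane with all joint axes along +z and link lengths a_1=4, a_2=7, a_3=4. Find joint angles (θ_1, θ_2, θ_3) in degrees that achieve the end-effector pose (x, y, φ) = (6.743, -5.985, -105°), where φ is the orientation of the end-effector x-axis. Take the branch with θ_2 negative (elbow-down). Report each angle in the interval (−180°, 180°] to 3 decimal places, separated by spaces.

wrist centre = target − a_3·(cos φ, sin φ) = (7.7783, -2.1213)
cos θ_2 = (65.0015−4²−7²)/(2·4·7) = 0.0000; θ_2 = -89.9985° (elbow-down)
β = atan2(-2.1213,7.7783) = -15.2548°; ψ = atan2(-7.0000,4.0002) = -60.2540°
θ_1 = β − ψ = 44.9992°
θ_3 = φ − θ_1 − θ_2 = -60.0007° (wrapped to (-180°,180°])

44.999 -89.998 -60.001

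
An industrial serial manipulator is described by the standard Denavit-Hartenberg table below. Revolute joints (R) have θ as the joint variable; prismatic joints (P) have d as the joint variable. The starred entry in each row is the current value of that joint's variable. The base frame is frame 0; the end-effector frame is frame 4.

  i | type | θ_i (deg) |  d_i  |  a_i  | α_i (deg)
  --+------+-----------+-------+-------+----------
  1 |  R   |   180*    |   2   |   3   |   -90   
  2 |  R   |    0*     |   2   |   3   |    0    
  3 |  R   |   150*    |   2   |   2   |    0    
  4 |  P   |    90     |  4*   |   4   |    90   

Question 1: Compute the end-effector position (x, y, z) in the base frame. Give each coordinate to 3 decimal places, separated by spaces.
after link 1: o_1 = (-3.0000, 0.0000, 2.0000)
after link 2: o_2 = (-6.0000, -2.0000, 2.0000)
after link 3: o_3 = (-4.2679, -4.0000, 1.0000)
after link 4: o_4 = (-2.2679, -8.0000, 4.4641)

-2.268 -8.000 4.464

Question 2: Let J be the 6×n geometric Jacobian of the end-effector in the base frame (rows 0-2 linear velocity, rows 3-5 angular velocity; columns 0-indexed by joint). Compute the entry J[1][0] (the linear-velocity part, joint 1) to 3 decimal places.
-2.268

axis z_0 = ẑ; lever o_n−o_0 = (-2.2679,-8.0000,4.4641)
cross product → J_v[:, 0] = (8.0000,-2.2679,0.0000)
J_ω[:, 0] = z_0
entry J[1][0] = -2.2679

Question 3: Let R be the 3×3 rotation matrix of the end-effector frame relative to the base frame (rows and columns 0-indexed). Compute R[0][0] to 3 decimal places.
0.500

End-effector x-axis (col 0 of R) = (0.5000,-0.0000,0.8660)
R[0][0] = 0.5000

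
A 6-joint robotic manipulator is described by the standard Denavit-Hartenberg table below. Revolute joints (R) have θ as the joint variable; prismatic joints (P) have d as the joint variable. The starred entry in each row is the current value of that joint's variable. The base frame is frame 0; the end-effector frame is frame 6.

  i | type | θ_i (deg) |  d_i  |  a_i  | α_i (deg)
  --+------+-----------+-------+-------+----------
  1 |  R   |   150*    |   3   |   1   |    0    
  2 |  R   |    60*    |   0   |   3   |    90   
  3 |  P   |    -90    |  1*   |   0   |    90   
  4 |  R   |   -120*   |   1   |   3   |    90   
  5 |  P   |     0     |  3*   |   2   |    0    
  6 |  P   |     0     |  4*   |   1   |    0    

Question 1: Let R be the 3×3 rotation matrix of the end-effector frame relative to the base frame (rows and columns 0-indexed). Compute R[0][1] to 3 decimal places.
End-effector y-axis (col 1 of R) = (0.8660,0.5000,-0.0000)
R[0][1] = 0.8660

0.866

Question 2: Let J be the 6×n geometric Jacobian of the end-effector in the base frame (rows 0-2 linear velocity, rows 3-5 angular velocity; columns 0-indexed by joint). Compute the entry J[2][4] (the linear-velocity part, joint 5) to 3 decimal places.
prismatic axis z_4 = (-0.2500,0.4330,0.8660)
J_v[:, 4] = z_4; J_ω[:, 4] = (0,0,0)
entry J[2][4] = 0.8660

0.866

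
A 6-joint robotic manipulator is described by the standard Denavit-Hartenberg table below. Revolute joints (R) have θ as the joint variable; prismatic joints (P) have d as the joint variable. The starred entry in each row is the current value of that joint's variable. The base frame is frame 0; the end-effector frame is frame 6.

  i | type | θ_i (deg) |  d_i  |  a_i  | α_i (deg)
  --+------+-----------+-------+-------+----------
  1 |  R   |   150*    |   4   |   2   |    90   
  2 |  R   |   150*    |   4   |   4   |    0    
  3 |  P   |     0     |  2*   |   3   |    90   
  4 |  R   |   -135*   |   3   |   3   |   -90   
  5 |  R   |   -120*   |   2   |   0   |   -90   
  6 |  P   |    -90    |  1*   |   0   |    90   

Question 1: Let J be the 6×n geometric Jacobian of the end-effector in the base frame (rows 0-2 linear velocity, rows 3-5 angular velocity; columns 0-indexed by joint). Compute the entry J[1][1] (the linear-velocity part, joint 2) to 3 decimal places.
-2.936

axis z_1 = (0.5000,0.8660,0.0000); lever o_n−o_1 = (3.6709,0.0192,5.8713)
cross product → J_v[:, 1] = (5.0847,-2.9357,-3.1695)
J_ω[:, 1] = z_1
entry J[1][1] = -2.9357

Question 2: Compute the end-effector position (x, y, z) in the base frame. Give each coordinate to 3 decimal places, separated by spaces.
1.939 1.019 9.871

after link 1: o_1 = (-1.7321, 1.0000, 4.0000)
after link 2: o_2 = (3.2679, 2.7321, 6.0000)
after link 3: o_3 = (6.5179, 3.1651, 7.5000)
after link 4: o_4 = (2.5673, 2.9965, 9.0374)
after link 5: o_5 = (2.9208, 1.1594, 9.7445)
after link 6: o_6 = (1.9388, 1.0192, 9.8713)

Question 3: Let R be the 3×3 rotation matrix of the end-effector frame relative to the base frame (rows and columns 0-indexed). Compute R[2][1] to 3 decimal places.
End-effector y-axis (col 1 of R) = (-0.9820,-0.1402,0.1268)
R[2][1] = 0.1268

0.127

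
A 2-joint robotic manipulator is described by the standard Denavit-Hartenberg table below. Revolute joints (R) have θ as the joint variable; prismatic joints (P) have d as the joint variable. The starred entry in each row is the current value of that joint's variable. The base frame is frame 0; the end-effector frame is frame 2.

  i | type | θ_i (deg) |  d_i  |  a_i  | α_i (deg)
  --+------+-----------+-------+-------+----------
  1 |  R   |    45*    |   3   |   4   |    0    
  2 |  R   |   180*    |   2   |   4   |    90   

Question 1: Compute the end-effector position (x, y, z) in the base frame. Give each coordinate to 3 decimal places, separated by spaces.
-0.000 0.000 5.000

after link 1: o_1 = (2.8284, 2.8284, 3.0000)
after link 2: o_2 = (-0.0000, 0.0000, 5.0000)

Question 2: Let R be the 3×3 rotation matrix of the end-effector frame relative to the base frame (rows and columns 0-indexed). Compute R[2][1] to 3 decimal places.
End-effector y-axis (col 1 of R) = (0.0000,-0.0000,1.0000)
R[2][1] = 1.0000

1.000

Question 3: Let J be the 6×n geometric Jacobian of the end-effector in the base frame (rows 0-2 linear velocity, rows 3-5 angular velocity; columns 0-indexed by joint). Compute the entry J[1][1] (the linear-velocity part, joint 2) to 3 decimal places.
axis z_1 = (0.0000,0.0000,1.0000); lever o_n−o_1 = (-2.8284,-2.8284,2.0000)
cross product → J_v[:, 1] = (2.8284,-2.8284,0.0000)
J_ω[:, 1] = z_1
entry J[1][1] = -2.8284

-2.828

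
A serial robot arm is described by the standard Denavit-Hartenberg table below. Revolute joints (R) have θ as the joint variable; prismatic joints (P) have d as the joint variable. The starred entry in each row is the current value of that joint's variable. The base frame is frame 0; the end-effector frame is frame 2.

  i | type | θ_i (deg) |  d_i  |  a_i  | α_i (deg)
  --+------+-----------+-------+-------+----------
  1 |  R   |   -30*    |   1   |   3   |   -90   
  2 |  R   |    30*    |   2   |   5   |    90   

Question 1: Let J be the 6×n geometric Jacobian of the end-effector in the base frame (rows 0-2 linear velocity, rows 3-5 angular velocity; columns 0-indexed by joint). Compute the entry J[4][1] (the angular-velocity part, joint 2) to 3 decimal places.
axis z_1 = (0.5000,0.8660,0.0000); lever o_n−o_1 = (4.7500,-0.4330,-2.5000)
cross product → J_v[:, 1] = (-2.1651,1.2500,-4.3301)
J_ω[:, 1] = z_1
entry J[4][1] = 0.8660

0.866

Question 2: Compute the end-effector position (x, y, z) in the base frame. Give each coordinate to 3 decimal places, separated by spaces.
7.348 -1.933 -1.500

after link 1: o_1 = (2.5981, -1.5000, 1.0000)
after link 2: o_2 = (7.3481, -1.9330, -1.5000)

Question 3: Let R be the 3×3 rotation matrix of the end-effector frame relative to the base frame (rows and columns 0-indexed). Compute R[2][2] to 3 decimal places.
End-effector z-axis (col 2 of R) = (0.4330,-0.2500,0.8660)
R[2][2] = 0.8660

0.866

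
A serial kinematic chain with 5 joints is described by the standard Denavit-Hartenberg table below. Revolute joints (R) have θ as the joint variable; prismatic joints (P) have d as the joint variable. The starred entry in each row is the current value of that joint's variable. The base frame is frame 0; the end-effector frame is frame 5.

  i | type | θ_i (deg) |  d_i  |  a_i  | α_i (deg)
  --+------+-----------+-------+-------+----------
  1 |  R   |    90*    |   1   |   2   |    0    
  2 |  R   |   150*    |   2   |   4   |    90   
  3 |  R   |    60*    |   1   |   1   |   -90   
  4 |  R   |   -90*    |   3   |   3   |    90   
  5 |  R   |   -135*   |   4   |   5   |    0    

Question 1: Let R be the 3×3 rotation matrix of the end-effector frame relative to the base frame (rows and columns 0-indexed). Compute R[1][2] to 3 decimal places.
0.433

End-effector z-axis (col 2 of R) = (0.2500,0.4330,-0.8660)
R[1][2] = 0.4330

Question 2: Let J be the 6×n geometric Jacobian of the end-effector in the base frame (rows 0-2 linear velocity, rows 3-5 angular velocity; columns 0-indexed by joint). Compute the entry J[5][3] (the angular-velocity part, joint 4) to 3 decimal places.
0.500

axis z_3 = (0.4330,0.7500,0.5000); lever o_n−o_3 = (1.2319,1.0626,-3.7319)
cross product → J_v[:, 3] = (-3.3302,2.2319,-0.4638)
J_ω[:, 3] = z_3
entry J[5][3] = 0.5000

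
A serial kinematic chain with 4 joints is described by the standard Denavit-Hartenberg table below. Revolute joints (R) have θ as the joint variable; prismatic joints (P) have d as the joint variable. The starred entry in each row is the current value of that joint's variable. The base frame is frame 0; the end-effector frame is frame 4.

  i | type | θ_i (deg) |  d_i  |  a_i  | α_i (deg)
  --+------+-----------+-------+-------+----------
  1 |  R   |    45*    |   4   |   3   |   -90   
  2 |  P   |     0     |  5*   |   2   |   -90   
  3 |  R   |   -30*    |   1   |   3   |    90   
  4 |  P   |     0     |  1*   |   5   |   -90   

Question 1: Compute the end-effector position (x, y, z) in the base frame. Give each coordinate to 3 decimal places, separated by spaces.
after link 1: o_1 = (2.1213, 2.1213, 4.0000)
after link 2: o_2 = (0.0000, 7.0711, 4.0000)
after link 3: o_3 = (0.7765, 9.9688, 3.0000)
after link 4: o_4 = (1.1046, 15.0573, 3.0000)

1.105 15.057 3.000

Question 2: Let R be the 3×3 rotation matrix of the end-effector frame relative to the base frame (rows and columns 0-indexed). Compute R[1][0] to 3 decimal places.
End-effector x-axis (col 0 of R) = (0.2588,0.9659,0.0000)
R[1][0] = 0.9659

0.966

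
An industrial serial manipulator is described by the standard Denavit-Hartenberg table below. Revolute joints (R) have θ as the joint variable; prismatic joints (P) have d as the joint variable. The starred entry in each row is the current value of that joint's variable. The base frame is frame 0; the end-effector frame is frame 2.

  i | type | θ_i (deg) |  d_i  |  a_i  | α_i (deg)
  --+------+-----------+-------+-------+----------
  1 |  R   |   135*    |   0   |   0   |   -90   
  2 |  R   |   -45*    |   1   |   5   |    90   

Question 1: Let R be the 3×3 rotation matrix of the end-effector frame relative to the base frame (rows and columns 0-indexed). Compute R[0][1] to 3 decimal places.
End-effector y-axis (col 1 of R) = (-0.7071,-0.7071,0.0000)
R[0][1] = -0.7071

-0.707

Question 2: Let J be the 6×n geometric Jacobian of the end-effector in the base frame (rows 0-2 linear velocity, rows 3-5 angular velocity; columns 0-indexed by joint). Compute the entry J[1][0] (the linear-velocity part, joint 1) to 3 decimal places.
-3.207

axis z_0 = ẑ; lever o_n−o_0 = (-3.2071,1.7929,3.5355)
cross product → J_v[:, 0] = (-1.7929,-3.2071,0.0000)
J_ω[:, 0] = z_0
entry J[1][0] = -3.2071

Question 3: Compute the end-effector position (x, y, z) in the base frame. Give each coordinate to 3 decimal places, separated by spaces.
after link 1: o_1 = (0.0000, 0.0000, 0.0000)
after link 2: o_2 = (-3.2071, 1.7929, 3.5355)

-3.207 1.793 3.536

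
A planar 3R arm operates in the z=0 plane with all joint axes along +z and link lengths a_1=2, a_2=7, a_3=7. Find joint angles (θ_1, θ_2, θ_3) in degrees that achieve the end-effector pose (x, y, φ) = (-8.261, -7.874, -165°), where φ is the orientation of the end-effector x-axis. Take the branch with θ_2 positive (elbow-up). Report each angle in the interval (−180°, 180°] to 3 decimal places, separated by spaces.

wrist centre = target − a_3·(cos φ, sin φ) = (-1.4995, -6.0623)
cos θ_2 = (38.9996−2²−7²)/(2·2·7) = -0.5000; θ_2 = 120.0009° (elbow-up)
β = atan2(-6.0623,-1.4995) = -103.8934°; ψ = atan2(6.0621,-1.5001) = 103.8988°
θ_1 = β − ψ = -207.7922°
θ_3 = φ − θ_1 − θ_2 = -77.2086° (wrapped to (-180°,180°])

152.208 120.001 -77.209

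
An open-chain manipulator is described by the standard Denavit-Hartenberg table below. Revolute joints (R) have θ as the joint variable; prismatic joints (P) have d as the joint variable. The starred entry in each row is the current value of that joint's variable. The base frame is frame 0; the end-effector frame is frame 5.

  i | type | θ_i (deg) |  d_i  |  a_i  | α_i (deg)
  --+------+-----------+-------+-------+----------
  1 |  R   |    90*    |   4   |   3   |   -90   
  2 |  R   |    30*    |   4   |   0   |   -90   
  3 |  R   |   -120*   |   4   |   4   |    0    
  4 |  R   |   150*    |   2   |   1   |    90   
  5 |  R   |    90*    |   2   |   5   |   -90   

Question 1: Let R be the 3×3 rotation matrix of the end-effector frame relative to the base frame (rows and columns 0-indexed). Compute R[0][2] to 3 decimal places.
End-effector z-axis (col 2 of R) = (-0.5000,-0.7500,0.4330)
R[0][2] = -0.5000

-0.500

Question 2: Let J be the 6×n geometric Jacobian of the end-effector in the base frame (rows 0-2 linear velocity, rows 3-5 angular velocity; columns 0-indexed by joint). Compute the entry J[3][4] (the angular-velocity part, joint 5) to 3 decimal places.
axis z_4 = (-0.8660,0.4330,-0.2500); lever o_n−o_4 = (-1.7321,-1.6340,-4.8301)
cross product → J_v[:, 4] = (-2.5000,-3.7500,2.1651)
J_ω[:, 4] = z_4
entry J[3][4] = -0.8660

-0.866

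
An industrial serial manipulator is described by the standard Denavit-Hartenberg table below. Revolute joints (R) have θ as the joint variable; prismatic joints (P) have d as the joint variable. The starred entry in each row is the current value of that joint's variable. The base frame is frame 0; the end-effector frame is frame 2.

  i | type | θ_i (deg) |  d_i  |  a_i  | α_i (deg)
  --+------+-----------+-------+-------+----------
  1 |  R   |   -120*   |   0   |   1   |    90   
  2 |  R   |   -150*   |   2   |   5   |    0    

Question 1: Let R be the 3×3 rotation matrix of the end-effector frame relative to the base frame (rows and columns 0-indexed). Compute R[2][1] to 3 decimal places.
End-effector y-axis (col 1 of R) = (-0.2500,-0.4330,-0.8660)
R[2][1] = -0.8660

-0.866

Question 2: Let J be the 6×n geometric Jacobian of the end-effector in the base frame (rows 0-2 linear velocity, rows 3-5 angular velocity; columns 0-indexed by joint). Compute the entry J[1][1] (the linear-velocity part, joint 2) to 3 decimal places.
-2.165

axis z_1 = (-0.8660,0.5000,0.0000); lever o_n−o_1 = (0.4330,4.7500,-2.5000)
cross product → J_v[:, 1] = (-1.2500,-2.1651,-4.3301)
J_ω[:, 1] = z_1
entry J[1][1] = -2.1651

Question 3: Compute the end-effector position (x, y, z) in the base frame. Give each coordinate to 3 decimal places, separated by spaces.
-0.067 3.884 -2.500

after link 1: o_1 = (-0.5000, -0.8660, 0.0000)
after link 2: o_2 = (-0.0670, 3.8840, -2.5000)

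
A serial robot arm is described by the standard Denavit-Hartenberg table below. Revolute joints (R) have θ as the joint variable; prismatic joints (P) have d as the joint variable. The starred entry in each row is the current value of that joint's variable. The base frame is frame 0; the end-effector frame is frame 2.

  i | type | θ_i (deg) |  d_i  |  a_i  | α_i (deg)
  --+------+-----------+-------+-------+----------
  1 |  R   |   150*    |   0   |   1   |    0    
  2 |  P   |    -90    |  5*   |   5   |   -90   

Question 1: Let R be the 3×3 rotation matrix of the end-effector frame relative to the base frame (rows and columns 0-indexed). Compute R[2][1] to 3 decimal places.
End-effector y-axis (col 1 of R) = (-0.0000,0.0000,-1.0000)
R[2][1] = -1.0000

-1.000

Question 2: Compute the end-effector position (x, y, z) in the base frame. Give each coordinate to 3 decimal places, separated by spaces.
1.634 4.830 5.000

after link 1: o_1 = (-0.8660, 0.5000, 0.0000)
after link 2: o_2 = (1.6340, 4.8301, 5.0000)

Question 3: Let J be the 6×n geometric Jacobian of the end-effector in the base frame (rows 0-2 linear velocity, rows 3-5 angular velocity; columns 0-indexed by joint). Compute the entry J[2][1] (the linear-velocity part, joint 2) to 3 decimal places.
1.000

prismatic axis z_1 = (0.0000,0.0000,1.0000)
J_v[:, 1] = z_1; J_ω[:, 1] = (0,0,0)
entry J[2][1] = 1.0000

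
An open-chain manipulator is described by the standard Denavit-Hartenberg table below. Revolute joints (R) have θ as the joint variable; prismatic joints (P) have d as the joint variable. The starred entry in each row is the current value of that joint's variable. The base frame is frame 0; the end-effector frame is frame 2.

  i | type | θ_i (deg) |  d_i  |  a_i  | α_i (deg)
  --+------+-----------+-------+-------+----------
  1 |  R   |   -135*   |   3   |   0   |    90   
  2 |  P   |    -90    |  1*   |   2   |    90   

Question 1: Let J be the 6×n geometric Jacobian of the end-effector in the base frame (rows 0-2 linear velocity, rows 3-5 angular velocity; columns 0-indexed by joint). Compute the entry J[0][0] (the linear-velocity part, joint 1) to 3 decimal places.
axis z_0 = ẑ; lever o_n−o_0 = (-0.7071,0.7071,1.0000)
cross product → J_v[:, 0] = (-0.7071,-0.7071,0.0000)
J_ω[:, 0] = z_0
entry J[0][0] = -0.7071

-0.707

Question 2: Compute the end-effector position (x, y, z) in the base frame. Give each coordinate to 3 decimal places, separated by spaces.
-0.707 0.707 1.000

after link 1: o_1 = (0.0000, 0.0000, 3.0000)
after link 2: o_2 = (-0.7071, 0.7071, 1.0000)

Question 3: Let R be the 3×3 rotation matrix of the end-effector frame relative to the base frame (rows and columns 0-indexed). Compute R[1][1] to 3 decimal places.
0.707

End-effector y-axis (col 1 of R) = (-0.7071,0.7071,0.0000)
R[1][1] = 0.7071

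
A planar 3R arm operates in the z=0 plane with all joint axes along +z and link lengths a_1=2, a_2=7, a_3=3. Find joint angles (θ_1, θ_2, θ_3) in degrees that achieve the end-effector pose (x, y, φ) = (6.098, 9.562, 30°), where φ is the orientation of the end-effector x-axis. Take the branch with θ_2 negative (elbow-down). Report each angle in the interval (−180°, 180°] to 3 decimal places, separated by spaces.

90.011 -30.014 -29.997

wrist centre = target − a_3·(cos φ, sin φ) = (3.4999, 8.0620)
cos θ_2 = (77.2453−2²−7²)/(2·2·7) = 0.8659; θ_2 = -30.0139° (elbow-down)
β = atan2(8.0620,3.4999) = 66.5331°; ψ = atan2(-3.5015,8.0613) = -23.4779°
θ_1 = β − ψ = 90.0110°
θ_3 = φ − θ_1 − θ_2 = -29.9971° (wrapped to (-180°,180°])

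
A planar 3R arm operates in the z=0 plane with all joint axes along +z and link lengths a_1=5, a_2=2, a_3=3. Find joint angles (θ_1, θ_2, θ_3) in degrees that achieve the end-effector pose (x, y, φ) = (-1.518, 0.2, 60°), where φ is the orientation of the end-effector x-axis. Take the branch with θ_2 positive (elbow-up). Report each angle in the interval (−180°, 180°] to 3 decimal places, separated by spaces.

-163.055 134.995 88.060

wrist centre = target − a_3·(cos φ, sin φ) = (-3.0180, -2.3981)
cos θ_2 = (14.8591−5²−2²)/(2·5·2) = -0.7070; θ_2 = 134.9950° (elbow-up)
β = atan2(-2.3981,-3.0180) = -141.5297°; ψ = atan2(1.4143,3.5859) = 21.5250°
θ_1 = β − ψ = -163.0547°
θ_3 = φ − θ_1 − θ_2 = 88.0597° (wrapped to (-180°,180°])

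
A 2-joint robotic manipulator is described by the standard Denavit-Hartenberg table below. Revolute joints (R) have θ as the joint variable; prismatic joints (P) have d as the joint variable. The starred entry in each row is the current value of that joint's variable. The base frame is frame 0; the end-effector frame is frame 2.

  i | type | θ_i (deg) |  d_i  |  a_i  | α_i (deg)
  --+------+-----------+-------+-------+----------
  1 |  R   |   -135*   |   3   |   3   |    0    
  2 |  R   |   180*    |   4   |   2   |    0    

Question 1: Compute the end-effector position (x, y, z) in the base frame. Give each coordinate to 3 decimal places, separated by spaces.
-0.707 -0.707 7.000

after link 1: o_1 = (-2.1213, -2.1213, 3.0000)
after link 2: o_2 = (-0.7071, -0.7071, 7.0000)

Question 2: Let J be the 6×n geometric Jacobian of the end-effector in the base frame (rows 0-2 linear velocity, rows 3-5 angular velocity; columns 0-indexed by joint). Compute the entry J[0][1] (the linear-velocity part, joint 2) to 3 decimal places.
axis z_1 = (0.0000,0.0000,1.0000); lever o_n−o_1 = (1.4142,1.4142,4.0000)
cross product → J_v[:, 1] = (-1.4142,1.4142,0.0000)
J_ω[:, 1] = z_1
entry J[0][1] = -1.4142

-1.414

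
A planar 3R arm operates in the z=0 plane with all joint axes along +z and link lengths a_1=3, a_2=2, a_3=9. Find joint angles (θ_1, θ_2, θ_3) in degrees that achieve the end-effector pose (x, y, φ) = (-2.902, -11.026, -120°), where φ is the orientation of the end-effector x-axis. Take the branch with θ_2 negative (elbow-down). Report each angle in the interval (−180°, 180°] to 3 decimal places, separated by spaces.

wrist centre = target − a_3·(cos φ, sin φ) = (1.5980, -3.2318)
cos θ_2 = (12.9980−3²−2²)/(2·3·2) = -0.0002; θ_2 = -90.0098° (elbow-down)
β = atan2(-3.2318,1.5980) = -63.6892°; ψ = atan2(-2.0000,2.9997) = -33.6931°
θ_1 = β − ψ = -29.9961°
θ_3 = φ − θ_1 − θ_2 = 0.0059° (wrapped to (-180°,180°])

-29.996 -90.010 0.006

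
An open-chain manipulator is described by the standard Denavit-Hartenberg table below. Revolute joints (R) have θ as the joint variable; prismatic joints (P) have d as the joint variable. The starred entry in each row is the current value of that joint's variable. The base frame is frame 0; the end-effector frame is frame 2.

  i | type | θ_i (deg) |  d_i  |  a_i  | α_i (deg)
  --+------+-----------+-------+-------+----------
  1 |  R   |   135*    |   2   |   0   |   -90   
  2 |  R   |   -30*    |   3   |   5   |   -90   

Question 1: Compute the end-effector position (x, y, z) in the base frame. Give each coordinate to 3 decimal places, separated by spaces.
-5.183 0.941 4.500

after link 1: o_1 = (0.0000, 0.0000, 2.0000)
after link 2: o_2 = (-5.1832, 0.9405, 4.5000)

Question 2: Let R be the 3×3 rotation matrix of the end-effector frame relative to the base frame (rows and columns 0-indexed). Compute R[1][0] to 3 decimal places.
0.612

End-effector x-axis (col 0 of R) = (-0.6124,0.6124,0.5000)
R[1][0] = 0.6124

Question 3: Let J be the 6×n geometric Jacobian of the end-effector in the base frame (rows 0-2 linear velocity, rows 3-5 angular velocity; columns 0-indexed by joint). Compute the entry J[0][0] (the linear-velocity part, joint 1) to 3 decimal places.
axis z_0 = ẑ; lever o_n−o_0 = (-5.1832,0.9405,4.5000)
cross product → J_v[:, 0] = (-0.9405,-5.1832,0.0000)
J_ω[:, 0] = z_0
entry J[0][0] = -0.9405

-0.941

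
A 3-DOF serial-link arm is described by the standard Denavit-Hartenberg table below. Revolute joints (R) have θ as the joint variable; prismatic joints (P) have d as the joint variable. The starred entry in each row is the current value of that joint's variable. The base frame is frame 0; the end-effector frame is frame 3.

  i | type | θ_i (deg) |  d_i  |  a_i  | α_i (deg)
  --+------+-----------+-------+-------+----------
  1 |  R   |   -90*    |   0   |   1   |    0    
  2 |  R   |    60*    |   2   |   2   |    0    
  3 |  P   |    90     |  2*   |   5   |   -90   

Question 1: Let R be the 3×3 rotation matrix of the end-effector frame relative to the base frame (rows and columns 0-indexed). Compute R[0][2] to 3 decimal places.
-0.866

End-effector z-axis (col 2 of R) = (-0.8660,0.5000,0.0000)
R[0][2] = -0.8660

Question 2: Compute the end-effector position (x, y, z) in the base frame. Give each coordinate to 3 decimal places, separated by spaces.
4.232 2.330 4.000

after link 1: o_1 = (0.0000, -1.0000, 0.0000)
after link 2: o_2 = (1.7321, -2.0000, 2.0000)
after link 3: o_3 = (4.2321, 2.3301, 4.0000)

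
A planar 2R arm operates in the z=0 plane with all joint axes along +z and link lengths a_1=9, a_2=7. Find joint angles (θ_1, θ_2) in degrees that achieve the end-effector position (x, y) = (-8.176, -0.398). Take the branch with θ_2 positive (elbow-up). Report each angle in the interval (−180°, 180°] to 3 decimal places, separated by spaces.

135.004 119.997

cos θ_2 = (67.0054−9²−7²)/(2·9·7) = -0.5000; θ_2 = 119.9972° (elbow-up)
β = atan2(-0.3980,-8.1760) = -177.2131°; ψ = atan2(6.0624,5.5003) = 47.7829°
θ_1 = β − ψ = -224.9960°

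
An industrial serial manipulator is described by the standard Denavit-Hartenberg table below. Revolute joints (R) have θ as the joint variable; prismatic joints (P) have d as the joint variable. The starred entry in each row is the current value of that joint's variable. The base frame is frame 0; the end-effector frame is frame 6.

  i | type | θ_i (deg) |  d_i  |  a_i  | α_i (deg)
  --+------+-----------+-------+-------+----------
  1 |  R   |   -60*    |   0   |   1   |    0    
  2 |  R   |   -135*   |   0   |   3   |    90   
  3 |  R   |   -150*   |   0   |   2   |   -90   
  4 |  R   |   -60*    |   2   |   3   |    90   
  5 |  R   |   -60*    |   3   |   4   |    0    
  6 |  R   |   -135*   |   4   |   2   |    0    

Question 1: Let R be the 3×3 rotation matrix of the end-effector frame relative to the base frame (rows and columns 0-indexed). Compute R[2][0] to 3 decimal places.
End-effector x-axis (col 0 of R) = (-0.7455,-0.6663,0.0173)
R[2][0] = 0.0173

0.017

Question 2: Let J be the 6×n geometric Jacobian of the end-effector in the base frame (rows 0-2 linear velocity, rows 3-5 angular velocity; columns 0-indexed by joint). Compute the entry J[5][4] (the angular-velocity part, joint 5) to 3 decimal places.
axis z_4 = (-0.5950,0.6771,0.4330); lever o_n−o_4 = (-2.6984,4.4076,5.5658)
cross product → J_v[:, 4] = (1.8599,2.1434,-0.7956)
J_ω[:, 4] = z_4
entry J[5][4] = 0.4330

0.433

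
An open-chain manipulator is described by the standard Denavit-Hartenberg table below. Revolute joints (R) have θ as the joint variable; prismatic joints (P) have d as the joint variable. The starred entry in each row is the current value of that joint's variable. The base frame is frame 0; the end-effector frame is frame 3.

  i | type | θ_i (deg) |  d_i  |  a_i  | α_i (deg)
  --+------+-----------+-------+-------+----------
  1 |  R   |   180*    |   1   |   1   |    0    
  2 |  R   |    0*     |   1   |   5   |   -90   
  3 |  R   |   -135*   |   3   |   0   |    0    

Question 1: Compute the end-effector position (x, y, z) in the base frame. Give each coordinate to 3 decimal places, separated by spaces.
-6.000 -3.000 2.000

after link 1: o_1 = (-1.0000, 0.0000, 1.0000)
after link 2: o_2 = (-6.0000, 0.0000, 2.0000)
after link 3: o_3 = (-6.0000, -3.0000, 2.0000)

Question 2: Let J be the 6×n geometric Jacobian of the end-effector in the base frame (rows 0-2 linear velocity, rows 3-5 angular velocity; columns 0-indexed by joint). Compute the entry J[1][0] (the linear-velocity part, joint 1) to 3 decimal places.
axis z_0 = ẑ; lever o_n−o_0 = (-6.0000,-3.0000,2.0000)
cross product → J_v[:, 0] = (3.0000,-6.0000,0.0000)
J_ω[:, 0] = z_0
entry J[1][0] = -6.0000

-6.000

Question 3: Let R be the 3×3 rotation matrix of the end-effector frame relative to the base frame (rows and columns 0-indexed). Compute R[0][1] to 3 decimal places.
-0.707

End-effector y-axis (col 1 of R) = (-0.7071,0.0000,0.7071)
R[0][1] = -0.7071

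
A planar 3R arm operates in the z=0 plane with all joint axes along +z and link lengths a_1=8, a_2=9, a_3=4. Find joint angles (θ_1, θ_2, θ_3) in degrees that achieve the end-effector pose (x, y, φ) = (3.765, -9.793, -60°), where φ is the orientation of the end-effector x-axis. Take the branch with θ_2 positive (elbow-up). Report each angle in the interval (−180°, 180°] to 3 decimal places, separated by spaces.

wrist centre = target − a_3·(cos φ, sin φ) = (1.7650, -6.3289)
cos θ_2 = (43.1702−8²−9²)/(2·8·9) = -0.7072; θ_2 = 135.0036° (elbow-up)
β = atan2(-6.3289,1.7650) = -74.4173°; ψ = atan2(6.3636,1.6356) = 75.5852°
θ_1 = β − ψ = -150.0025°
θ_3 = φ − θ_1 − θ_2 = -45.0011° (wrapped to (-180°,180°])

-150.003 135.004 -45.001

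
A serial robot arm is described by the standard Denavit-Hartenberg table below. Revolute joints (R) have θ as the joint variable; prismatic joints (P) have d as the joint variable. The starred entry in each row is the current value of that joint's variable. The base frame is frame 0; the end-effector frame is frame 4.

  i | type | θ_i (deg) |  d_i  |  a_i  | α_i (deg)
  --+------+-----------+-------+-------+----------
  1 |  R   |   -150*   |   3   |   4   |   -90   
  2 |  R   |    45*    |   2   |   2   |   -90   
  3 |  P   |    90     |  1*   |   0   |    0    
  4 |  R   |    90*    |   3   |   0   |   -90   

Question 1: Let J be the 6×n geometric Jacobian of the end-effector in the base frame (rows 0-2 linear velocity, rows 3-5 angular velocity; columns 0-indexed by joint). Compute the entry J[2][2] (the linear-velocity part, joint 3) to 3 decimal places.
prismatic axis z_2 = (0.6124,0.3536,-0.7071)
J_v[:, 2] = z_2; J_ω[:, 2] = (0,0,0)
entry J[2][2] = -0.7071

-0.707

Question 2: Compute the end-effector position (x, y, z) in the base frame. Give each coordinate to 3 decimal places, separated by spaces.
-1.239 -3.025 -1.243

after link 1: o_1 = (-3.4641, -2.0000, 3.0000)
after link 2: o_2 = (-3.6888, -4.4392, 1.5858)
after link 3: o_3 = (-3.0765, -4.0856, 0.8787)
after link 4: o_4 = (-1.2394, -3.0249, -1.2426)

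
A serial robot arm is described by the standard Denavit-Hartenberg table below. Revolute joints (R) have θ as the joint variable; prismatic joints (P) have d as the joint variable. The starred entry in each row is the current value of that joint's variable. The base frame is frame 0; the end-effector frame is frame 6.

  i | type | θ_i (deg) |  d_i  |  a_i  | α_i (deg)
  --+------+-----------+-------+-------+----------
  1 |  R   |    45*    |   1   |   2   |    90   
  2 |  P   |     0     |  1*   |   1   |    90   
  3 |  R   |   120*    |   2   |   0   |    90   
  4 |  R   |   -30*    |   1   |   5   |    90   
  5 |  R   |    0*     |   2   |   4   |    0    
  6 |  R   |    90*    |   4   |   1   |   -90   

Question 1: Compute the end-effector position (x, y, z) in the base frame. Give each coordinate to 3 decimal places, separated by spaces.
after link 1: o_1 = (1.4142, 1.4142, 1.0000)
after link 2: o_2 = (2.8284, 1.4142, 1.0000)
after link 3: o_3 = (2.8284, 1.4142, -1.0000)
after link 4: o_4 = (4.9151, -2.5095, 1.5000)
after link 5: o_5 = (5.5528, -4.8897, 5.2321)
after link 6: o_6 = (6.0011, -2.6990, 8.6962)

6.001 -2.699 8.696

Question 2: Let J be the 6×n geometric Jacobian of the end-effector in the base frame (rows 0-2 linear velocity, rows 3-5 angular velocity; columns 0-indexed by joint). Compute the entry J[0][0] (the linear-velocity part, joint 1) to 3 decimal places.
2.699

axis z_0 = ẑ; lever o_n−o_0 = (6.0011,-2.6990,8.6962)
cross product → J_v[:, 0] = (2.6990,6.0011,-0.0000)
J_ω[:, 0] = z_0
entry J[0][0] = 2.6990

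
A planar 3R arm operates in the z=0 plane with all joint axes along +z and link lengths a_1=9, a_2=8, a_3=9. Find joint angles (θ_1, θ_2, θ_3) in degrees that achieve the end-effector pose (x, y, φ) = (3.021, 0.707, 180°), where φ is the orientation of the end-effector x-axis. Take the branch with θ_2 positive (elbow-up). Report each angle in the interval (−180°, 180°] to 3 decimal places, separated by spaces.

wrist centre = target − a_3·(cos φ, sin φ) = (12.0210, 0.7070)
cos θ_2 = (145.0043−9²−8²)/(2·9·8) = 0.0000; θ_2 = 89.9983° (elbow-up)
β = atan2(0.7070,12.0210) = 3.3659°; ψ = atan2(8.0000,9.0002) = 41.6328°
θ_1 = β − ψ = -38.2669°
θ_3 = φ − θ_1 − θ_2 = 128.2686° (wrapped to (-180°,180°])

-38.267 89.998 128.269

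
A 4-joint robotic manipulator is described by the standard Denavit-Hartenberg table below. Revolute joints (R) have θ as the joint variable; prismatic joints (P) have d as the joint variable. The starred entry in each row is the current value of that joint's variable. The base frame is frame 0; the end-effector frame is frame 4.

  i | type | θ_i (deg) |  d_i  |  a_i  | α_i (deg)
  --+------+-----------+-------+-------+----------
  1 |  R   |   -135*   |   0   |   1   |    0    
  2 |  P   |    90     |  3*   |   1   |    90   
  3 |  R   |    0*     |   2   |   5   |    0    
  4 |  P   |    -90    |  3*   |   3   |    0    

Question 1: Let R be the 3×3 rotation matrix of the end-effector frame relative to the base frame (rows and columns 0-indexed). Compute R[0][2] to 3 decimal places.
End-effector z-axis (col 2 of R) = (-0.7071,-0.7071,0.0000)
R[0][2] = -0.7071

-0.707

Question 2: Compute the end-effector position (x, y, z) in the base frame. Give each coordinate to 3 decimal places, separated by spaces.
after link 1: o_1 = (-0.7071, -0.7071, 0.0000)
after link 2: o_2 = (0.0000, -1.4142, 3.0000)
after link 3: o_3 = (2.1213, -6.3640, 3.0000)
after link 4: o_4 = (0.0000, -8.4853, 0.0000)

0.000 -8.485 0.000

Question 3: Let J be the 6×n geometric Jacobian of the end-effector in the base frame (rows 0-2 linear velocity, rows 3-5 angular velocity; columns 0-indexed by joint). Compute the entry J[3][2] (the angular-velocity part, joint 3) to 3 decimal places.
-0.707

axis z_2 = (-0.7071,-0.7071,0.0000); lever o_n−o_2 = (0.0000,-7.0711,-3.0000)
cross product → J_v[:, 2] = (2.1213,-2.1213,5.0000)
J_ω[:, 2] = z_2
entry J[3][2] = -0.7071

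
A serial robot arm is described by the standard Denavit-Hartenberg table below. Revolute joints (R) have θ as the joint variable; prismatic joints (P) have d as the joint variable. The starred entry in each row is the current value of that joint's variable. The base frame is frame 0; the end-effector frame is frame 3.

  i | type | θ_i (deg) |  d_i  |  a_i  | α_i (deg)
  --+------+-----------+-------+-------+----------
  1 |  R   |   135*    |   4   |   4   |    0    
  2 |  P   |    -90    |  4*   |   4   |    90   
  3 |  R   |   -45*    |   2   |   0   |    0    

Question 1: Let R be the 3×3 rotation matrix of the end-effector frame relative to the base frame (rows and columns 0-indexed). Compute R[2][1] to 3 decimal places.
0.707

End-effector y-axis (col 1 of R) = (0.5000,0.5000,0.7071)
R[2][1] = 0.7071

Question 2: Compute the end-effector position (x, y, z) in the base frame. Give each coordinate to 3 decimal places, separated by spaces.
1.414 4.243 8.000

after link 1: o_1 = (-2.8284, 2.8284, 4.0000)
after link 2: o_2 = (0.0000, 5.6569, 8.0000)
after link 3: o_3 = (1.4142, 4.2426, 8.0000)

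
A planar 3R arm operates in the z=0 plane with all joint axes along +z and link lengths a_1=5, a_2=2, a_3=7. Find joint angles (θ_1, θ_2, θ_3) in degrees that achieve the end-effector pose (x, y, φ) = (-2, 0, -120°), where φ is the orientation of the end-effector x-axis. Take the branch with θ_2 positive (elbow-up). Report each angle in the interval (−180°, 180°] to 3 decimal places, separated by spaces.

60.000 60.000 120.000

wrist centre = target − a_3·(cos φ, sin φ) = (1.5000, 6.0622)
cos θ_2 = (39.0000−5²−2²)/(2·5·2) = 0.5000; θ_2 = 60.0000° (elbow-up)
β = atan2(6.0622,1.5000) = 76.1021°; ψ = atan2(1.7321,6.0000) = 16.1021°
θ_1 = β − ψ = 60.0000°
θ_3 = φ − θ_1 − θ_2 = 120.0000° (wrapped to (-180°,180°])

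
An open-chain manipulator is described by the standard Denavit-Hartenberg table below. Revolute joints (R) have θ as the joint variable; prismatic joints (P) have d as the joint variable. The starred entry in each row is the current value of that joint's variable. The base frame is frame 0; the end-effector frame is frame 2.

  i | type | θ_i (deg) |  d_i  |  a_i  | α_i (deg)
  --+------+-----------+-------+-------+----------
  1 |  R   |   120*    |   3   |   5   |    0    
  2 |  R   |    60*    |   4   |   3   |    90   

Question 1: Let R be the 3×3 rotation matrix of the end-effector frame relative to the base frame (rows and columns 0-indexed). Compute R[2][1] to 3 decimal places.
End-effector y-axis (col 1 of R) = (-0.0000,-0.0000,1.0000)
R[2][1] = 1.0000

1.000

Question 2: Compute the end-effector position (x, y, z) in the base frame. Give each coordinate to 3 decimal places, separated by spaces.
-5.500 4.330 7.000

after link 1: o_1 = (-2.5000, 4.3301, 3.0000)
after link 2: o_2 = (-5.5000, 4.3301, 7.0000)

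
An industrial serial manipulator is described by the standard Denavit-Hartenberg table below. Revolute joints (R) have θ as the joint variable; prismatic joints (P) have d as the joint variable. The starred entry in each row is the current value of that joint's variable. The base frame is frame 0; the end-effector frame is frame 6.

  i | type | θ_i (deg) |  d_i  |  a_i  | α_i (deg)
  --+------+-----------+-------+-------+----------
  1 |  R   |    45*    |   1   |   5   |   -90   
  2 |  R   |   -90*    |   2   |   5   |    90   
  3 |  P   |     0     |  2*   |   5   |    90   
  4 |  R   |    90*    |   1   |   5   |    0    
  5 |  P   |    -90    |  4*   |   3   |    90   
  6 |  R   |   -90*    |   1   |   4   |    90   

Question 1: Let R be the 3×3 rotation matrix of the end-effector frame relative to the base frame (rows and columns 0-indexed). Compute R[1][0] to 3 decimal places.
End-effector x-axis (col 0 of R) = (-0.7071,0.7071,0.0000)
R[1][0] = 0.7071

0.707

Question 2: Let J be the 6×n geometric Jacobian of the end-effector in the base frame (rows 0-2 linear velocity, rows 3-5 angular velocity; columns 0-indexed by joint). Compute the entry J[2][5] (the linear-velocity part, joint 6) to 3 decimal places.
4.000

axis z_5 = (0.7071,0.7071,-0.0000); lever o_n−o_5 = (-2.1213,3.5355,0.0000)
cross product → J_v[:, 5] = (0.0000,0.0000,4.0000)
J_ω[:, 5] = z_5
entry J[2][5] = 4.0000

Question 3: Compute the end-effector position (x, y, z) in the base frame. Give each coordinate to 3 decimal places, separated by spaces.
-1.414 0.000 14.000

after link 1: o_1 = (3.5355, 3.5355, 1.0000)
after link 2: o_2 = (2.1213, 4.9497, 6.0000)
after link 3: o_3 = (0.7071, 3.5355, 11.0000)
after link 4: o_4 = (-2.1213, -0.7071, 11.0000)
after link 5: o_5 = (0.7071, -3.5355, 14.0000)
after link 6: o_6 = (-1.4142, 0.0000, 14.0000)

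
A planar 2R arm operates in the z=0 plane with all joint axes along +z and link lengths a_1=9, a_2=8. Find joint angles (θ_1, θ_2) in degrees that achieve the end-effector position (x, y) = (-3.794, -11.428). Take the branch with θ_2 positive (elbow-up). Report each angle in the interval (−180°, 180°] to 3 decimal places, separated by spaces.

-150.000 90.003

cos θ_2 = (144.9936−9²−8²)/(2·9·8) = -0.0000; θ_2 = 90.0025° (elbow-up)
β = atan2(-11.4280,-3.7940) = -108.3657°; ψ = atan2(8.0000,8.9996) = 41.6347°
θ_1 = β − ψ = -150.0004°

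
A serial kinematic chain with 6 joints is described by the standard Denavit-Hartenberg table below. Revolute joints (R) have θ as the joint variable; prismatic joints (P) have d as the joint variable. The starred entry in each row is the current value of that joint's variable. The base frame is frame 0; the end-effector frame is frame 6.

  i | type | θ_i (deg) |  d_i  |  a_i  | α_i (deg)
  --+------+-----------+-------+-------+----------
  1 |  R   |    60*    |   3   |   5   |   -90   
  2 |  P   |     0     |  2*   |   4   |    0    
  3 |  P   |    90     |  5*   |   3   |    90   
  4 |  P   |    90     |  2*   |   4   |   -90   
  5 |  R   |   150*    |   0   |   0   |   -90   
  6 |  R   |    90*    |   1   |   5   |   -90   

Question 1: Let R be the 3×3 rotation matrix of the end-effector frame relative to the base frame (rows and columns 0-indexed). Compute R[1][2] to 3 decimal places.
0.866

End-effector z-axis (col 2 of R) = (-0.5000,0.8660,-0.0000)
R[1][2] = 0.8660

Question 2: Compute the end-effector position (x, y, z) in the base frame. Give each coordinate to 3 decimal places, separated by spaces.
after link 1: o_1 = (2.5000, 4.3301, 3.0000)
after link 2: o_2 = (2.7679, 8.7942, 3.0000)
after link 3: o_3 = (-1.5622, 11.2942, 0.0000)
after link 4: o_4 = (-4.0263, 15.0263, 0.0000)
after link 5: o_5 = (-4.0263, 15.0263, 0.0000)
after link 6: o_6 = (-3.1603, 15.5263, -5.0000)

-3.160 15.526 -5.000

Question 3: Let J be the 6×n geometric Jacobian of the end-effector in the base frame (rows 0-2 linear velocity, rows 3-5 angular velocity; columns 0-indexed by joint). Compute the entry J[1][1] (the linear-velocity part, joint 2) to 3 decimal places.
prismatic axis z_1 = (-0.8660,0.5000,0.0000)
J_v[:, 1] = z_1; J_ω[:, 1] = (0,0,0)
entry J[1][1] = 0.5000

0.500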